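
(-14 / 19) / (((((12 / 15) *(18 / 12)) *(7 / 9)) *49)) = -15 / 931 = -0.02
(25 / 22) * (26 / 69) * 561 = 5525 / 23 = 240.22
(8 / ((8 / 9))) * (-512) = -4608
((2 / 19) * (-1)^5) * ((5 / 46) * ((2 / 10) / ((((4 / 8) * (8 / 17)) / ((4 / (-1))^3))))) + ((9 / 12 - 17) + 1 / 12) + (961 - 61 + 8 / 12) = 773597 / 874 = 885.12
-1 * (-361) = 361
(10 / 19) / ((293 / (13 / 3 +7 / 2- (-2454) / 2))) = 37045 / 16701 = 2.22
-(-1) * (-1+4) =3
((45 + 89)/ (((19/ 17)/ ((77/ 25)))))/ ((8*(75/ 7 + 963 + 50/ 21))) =1841763/ 38946200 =0.05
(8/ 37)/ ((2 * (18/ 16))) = 32/ 333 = 0.10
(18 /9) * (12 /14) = 12 /7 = 1.71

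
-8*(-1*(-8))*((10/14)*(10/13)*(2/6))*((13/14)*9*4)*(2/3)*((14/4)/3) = -304.76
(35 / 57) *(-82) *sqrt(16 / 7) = -1640 *sqrt(7) / 57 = -76.12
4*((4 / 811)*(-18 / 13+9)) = 0.15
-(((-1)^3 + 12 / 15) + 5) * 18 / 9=-48 / 5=-9.60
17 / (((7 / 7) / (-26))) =-442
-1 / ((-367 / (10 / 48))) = 5 / 8808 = 0.00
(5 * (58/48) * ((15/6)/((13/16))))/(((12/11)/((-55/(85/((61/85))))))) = -1070245/135252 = -7.91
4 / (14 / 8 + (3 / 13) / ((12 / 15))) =104 / 53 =1.96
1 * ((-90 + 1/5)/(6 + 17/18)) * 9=-116.38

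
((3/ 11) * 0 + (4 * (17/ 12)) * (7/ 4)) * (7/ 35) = 119/ 60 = 1.98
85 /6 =14.17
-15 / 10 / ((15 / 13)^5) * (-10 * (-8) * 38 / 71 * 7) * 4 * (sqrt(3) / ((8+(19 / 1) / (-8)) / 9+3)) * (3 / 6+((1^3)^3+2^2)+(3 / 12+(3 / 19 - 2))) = -3659463808 * sqrt(3) / 3860625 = -1641.80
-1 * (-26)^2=-676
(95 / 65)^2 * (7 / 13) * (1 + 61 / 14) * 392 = 5306700 / 2197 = 2415.43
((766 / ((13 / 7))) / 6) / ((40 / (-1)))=-2681 / 1560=-1.72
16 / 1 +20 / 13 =228 / 13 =17.54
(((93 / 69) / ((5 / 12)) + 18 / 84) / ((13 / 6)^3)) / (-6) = -99954 / 1768585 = -0.06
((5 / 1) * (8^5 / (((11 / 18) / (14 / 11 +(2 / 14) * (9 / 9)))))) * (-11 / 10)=-32145408 / 77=-417472.83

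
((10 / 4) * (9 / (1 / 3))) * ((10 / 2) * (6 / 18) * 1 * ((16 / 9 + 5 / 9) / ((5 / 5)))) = 525 / 2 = 262.50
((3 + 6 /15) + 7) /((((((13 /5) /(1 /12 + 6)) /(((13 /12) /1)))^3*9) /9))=169.37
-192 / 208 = -12 / 13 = -0.92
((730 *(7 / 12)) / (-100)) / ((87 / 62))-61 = -334261 / 5220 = -64.03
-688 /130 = -344 /65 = -5.29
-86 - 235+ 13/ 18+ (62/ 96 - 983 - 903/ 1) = -317611/ 144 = -2205.63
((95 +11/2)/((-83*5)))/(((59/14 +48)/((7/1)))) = -9849/303365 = -0.03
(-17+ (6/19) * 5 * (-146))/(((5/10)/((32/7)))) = -300992/133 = -2263.10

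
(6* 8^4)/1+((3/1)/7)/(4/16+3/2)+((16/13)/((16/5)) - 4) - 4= 15650217/637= 24568.63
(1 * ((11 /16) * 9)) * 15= 1485 /16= 92.81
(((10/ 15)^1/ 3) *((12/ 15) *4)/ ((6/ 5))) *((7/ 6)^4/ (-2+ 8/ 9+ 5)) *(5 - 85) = -5488/ 243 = -22.58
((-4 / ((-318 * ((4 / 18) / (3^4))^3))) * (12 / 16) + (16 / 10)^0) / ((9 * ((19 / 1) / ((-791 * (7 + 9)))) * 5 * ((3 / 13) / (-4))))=15935414433484 / 135945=117219569.93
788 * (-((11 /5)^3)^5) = -3291671557499532988 /30517578125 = -107861493.60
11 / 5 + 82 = 84.20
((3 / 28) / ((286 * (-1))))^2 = 9 / 64128064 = 0.00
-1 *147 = -147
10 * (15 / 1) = 150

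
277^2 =76729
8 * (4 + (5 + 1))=80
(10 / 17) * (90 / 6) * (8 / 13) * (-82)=-98400 / 221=-445.25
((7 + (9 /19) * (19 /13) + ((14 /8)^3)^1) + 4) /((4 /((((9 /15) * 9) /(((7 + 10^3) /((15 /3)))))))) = 383049 /3351296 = 0.11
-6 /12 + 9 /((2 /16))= 143 /2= 71.50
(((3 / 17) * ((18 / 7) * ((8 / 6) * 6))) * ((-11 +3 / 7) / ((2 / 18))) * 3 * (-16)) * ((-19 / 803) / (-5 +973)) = -32799168 / 80936779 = -0.41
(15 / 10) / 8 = 3 / 16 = 0.19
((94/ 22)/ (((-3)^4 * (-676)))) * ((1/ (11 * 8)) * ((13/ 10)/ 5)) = -47/ 203860800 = -0.00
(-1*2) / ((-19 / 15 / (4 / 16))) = 15 / 38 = 0.39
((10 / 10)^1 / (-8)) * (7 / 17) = -7 / 136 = -0.05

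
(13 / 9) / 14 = 13 / 126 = 0.10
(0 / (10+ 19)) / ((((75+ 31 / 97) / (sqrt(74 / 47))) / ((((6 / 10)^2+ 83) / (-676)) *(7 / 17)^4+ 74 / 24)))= 0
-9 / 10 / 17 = -9 / 170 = -0.05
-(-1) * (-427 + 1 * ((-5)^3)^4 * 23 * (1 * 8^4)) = 22999999999573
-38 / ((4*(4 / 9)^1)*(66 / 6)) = -1.94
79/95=0.83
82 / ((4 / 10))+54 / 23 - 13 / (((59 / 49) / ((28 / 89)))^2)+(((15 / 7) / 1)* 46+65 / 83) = 112679946104368 / 368458012363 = 305.81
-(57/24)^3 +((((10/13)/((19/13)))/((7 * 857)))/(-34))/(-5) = -13290526031/992090624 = -13.40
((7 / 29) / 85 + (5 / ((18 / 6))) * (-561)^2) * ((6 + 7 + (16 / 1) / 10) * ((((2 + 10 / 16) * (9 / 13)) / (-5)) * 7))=-62437298893389 / 3204500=-19484256.17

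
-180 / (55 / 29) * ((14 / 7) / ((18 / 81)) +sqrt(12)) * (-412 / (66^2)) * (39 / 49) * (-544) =-2281398912 / 65219 - 506977536 * sqrt(3) / 65219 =-48444.62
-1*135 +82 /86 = -5764 /43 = -134.05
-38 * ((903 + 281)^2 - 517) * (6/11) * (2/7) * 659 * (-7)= 421107974856/11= 38282543168.73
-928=-928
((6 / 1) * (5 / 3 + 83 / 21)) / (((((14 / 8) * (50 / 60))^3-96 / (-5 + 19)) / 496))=-1618182144 / 363427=-4452.56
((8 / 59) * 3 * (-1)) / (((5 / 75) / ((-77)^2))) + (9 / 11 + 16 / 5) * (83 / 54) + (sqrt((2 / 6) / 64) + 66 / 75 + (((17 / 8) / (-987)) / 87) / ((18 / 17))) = -7256560623547177 / 200624331600 + sqrt(3) / 24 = -36169.82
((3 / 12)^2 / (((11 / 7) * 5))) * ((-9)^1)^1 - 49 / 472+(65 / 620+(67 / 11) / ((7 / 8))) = 77632481 / 11266640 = 6.89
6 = 6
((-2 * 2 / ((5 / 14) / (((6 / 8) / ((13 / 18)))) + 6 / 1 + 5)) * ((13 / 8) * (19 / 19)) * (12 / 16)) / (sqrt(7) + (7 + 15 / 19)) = -575757 / 9232064 + 295659 * sqrt(7) / 36928256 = -0.04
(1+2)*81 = 243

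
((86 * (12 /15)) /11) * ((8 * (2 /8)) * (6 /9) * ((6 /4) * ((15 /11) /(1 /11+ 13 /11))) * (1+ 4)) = 5160 /77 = 67.01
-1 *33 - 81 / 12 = -159 / 4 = -39.75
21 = 21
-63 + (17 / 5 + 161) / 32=-4629 / 80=-57.86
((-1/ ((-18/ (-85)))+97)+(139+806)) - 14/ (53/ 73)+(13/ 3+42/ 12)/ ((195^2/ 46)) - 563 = 5501888461/ 12091950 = 455.00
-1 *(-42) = 42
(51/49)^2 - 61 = -143860/2401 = -59.92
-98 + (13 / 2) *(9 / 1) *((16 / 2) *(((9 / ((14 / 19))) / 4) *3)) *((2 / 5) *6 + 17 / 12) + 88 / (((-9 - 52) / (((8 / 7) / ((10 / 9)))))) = 39682657 / 2440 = 16263.38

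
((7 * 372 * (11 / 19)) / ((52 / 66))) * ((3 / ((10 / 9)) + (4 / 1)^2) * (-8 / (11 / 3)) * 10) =-192831408 / 247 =-780693.96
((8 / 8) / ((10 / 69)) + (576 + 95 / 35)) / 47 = 12.46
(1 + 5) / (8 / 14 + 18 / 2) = 42 / 67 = 0.63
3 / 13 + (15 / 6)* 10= 328 / 13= 25.23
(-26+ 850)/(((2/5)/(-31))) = -63860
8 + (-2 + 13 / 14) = 97 / 14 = 6.93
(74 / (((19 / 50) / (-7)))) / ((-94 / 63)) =815850 / 893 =913.61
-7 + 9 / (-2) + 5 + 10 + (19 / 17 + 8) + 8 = 701 / 34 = 20.62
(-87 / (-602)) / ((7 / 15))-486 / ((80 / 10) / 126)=-7654.19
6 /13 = 0.46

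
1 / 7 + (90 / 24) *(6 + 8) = 737 / 14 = 52.64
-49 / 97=-0.51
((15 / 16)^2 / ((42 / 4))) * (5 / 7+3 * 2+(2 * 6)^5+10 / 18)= 195960925 / 9408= 20829.18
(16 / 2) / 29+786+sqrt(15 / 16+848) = 17*sqrt(47) / 4+22802 / 29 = 815.41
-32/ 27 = -1.19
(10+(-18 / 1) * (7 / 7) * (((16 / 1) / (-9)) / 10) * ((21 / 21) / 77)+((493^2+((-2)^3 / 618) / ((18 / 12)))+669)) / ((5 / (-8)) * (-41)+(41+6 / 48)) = 347941265248 / 95290965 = 3651.36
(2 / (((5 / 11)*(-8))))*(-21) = 231 / 20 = 11.55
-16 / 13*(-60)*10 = 9600 / 13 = 738.46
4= 4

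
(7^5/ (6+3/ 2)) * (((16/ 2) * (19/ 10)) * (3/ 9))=2554664/ 225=11354.06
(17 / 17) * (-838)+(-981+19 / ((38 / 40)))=-1799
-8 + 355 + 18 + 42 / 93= 11329 / 31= 365.45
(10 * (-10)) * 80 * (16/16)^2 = -8000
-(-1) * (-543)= -543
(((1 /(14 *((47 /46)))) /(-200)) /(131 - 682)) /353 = 23 /12798297400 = 0.00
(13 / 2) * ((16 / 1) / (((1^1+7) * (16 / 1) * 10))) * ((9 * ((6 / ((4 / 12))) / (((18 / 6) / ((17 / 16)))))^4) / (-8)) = -791528517 / 5242880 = -150.97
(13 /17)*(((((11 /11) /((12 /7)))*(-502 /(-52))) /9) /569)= 1757 /2089368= 0.00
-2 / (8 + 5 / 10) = -4 / 17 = -0.24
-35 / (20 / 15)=-26.25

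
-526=-526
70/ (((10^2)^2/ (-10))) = -7/ 100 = -0.07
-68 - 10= -78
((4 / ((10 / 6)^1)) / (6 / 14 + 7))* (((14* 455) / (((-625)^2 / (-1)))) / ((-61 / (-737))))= -1516746 / 23828125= -0.06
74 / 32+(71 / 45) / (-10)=7757 / 3600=2.15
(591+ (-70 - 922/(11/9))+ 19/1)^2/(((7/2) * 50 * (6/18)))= 16680492/21175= 787.74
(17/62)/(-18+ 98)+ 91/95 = 18119/18848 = 0.96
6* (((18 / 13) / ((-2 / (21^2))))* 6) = -142884 / 13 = -10991.08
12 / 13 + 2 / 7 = 110 / 91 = 1.21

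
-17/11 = -1.55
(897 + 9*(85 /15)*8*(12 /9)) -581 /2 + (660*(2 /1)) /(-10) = 2037 /2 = 1018.50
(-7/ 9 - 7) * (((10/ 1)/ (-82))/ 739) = 350/ 272691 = 0.00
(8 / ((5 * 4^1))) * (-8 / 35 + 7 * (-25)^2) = 306234 / 175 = 1749.91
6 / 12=1 / 2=0.50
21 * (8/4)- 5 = 37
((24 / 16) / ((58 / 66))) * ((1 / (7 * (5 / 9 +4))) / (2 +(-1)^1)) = 0.05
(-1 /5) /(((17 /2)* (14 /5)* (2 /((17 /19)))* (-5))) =1 /1330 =0.00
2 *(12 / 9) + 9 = 35 / 3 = 11.67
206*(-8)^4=843776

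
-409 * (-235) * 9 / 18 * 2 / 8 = 96115 / 8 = 12014.38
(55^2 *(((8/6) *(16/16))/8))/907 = 3025/5442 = 0.56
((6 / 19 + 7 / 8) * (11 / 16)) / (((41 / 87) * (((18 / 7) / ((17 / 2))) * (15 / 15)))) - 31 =-30221923 / 1196544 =-25.26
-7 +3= -4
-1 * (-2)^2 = -4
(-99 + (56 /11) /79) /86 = -85975 /74734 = -1.15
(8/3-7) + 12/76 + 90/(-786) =-32033/7467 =-4.29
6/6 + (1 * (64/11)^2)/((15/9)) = 12893/605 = 21.31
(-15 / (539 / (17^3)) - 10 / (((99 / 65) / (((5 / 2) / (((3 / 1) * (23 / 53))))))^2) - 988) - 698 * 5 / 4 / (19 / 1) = -1186.54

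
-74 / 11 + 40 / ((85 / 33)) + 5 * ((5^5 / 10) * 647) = 378093917 / 374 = 1010946.30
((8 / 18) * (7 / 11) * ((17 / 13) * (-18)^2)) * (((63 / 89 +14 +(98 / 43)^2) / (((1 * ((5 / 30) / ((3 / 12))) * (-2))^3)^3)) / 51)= -1353738419271 / 385551941632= -3.51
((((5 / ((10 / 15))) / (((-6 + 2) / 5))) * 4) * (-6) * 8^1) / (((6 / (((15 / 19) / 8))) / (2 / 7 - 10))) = -38250 / 133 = -287.59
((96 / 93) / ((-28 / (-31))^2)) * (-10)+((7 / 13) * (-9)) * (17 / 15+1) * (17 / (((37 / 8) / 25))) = -22689260 / 23569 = -962.67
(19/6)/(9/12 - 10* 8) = -38/951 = -0.04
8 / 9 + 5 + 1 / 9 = 6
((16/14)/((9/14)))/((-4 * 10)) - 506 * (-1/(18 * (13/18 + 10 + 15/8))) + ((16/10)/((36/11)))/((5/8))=605962/204075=2.97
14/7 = 2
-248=-248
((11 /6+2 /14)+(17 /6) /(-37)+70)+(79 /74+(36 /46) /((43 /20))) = 37567713 /512302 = 73.33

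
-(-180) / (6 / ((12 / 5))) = 72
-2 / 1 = -2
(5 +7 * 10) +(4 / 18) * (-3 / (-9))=2027 / 27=75.07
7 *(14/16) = 49/8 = 6.12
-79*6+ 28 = -446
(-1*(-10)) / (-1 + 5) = 5 / 2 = 2.50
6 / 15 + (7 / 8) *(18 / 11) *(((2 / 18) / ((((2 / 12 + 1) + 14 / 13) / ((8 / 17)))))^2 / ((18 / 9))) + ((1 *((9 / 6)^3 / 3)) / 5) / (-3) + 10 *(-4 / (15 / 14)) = -12353066833 / 333795000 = -37.01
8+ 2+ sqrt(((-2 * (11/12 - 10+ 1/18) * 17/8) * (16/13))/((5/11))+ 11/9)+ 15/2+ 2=sqrt(946)/3+ 39/2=29.75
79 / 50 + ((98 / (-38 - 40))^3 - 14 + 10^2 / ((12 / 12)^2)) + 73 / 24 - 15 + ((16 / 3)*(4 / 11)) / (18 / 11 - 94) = 110919440383 / 1506702600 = 73.62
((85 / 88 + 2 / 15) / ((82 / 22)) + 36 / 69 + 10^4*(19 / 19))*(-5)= -1131692413 / 22632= -50004.08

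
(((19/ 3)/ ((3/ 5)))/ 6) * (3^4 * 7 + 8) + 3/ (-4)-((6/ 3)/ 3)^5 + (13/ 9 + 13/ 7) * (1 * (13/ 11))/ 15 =378318649/ 374220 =1010.95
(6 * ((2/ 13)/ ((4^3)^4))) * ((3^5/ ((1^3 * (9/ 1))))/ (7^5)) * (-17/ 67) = -1377/ 61399984242688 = -0.00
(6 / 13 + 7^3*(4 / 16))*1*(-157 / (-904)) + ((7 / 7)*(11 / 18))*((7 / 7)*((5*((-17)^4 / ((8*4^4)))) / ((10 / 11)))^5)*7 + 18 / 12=74037948131384708299220427432696995 / 30485550424814247739392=2428624285921.38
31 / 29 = 1.07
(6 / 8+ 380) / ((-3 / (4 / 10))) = -1523 / 30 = -50.77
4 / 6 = 2 / 3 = 0.67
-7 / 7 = -1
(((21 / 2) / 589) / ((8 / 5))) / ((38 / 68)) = 1785 / 89528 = 0.02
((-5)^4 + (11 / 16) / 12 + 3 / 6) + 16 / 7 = 843821 / 1344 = 627.84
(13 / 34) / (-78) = -1 / 204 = -0.00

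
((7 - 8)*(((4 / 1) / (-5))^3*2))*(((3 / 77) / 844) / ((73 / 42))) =576 / 21179125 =0.00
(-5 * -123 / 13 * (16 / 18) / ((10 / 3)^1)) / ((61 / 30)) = 6.20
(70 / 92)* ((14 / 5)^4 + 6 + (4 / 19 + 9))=6373703 / 109250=58.34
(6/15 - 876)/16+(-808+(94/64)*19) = -133571/160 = -834.82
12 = 12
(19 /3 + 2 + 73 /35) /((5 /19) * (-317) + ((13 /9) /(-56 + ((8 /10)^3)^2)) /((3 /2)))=-0.12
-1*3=-3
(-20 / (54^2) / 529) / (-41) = 5 / 15811281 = 0.00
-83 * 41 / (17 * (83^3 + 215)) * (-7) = 23821 / 9724034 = 0.00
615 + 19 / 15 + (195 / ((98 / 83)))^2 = 4018092751 / 144060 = 27891.80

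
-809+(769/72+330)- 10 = -34439/72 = -478.32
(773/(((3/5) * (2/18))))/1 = 11595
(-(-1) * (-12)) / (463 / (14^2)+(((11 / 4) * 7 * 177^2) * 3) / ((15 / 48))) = -11760 / 5673809531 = -0.00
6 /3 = 2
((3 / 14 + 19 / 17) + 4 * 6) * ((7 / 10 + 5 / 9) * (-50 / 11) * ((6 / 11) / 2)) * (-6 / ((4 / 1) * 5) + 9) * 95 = -1876918135 / 57596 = -32587.65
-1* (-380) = 380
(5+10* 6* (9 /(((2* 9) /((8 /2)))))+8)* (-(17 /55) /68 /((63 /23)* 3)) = -437 /5940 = -0.07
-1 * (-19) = 19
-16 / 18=-8 / 9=-0.89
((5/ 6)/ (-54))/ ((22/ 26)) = -65/ 3564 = -0.02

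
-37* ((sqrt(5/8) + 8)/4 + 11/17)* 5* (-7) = 1295* sqrt(10)/16 + 58275/17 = 3683.89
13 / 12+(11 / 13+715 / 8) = 28487 / 312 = 91.30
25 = 25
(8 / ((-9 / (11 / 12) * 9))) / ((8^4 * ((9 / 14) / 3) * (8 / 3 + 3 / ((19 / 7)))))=-1463 / 53498880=-0.00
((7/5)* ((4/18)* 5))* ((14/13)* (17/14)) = 238/117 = 2.03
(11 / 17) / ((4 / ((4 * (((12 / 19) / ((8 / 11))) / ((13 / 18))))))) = 3267 / 4199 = 0.78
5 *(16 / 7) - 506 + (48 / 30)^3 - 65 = -486041 / 875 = -555.48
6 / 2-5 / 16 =43 / 16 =2.69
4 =4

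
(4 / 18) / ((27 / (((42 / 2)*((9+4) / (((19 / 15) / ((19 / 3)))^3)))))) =22750 / 81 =280.86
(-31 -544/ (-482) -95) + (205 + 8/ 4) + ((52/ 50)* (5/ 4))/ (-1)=80.83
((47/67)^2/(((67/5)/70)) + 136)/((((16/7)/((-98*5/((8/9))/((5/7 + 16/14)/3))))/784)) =-330969221490285/7819838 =-42324306.65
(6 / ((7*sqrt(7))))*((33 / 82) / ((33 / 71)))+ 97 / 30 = 213*sqrt(7) / 2009+ 97 / 30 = 3.51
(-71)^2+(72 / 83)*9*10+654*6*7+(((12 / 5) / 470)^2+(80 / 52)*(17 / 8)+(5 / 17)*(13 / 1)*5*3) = 1653592952365071 / 50649608750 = 32647.69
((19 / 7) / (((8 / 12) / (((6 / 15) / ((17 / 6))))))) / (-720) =-19 / 23800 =-0.00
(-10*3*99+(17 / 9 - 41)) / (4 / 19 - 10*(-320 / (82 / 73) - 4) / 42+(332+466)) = -10548439 / 3039237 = -3.47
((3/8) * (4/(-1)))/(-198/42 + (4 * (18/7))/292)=511/1594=0.32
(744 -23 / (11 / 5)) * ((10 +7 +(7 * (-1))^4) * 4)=78043368 / 11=7094851.64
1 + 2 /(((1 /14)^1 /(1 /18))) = 23 /9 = 2.56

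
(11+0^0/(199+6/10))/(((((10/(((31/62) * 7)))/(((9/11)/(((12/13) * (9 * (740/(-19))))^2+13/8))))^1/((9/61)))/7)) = 2659475470743/85546205061083965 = 0.00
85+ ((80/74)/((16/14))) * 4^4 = 12105/37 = 327.16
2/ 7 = 0.29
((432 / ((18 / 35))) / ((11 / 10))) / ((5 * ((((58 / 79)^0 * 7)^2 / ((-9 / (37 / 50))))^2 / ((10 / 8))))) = 60750000 / 5165237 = 11.76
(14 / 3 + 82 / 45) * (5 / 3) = 292 / 27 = 10.81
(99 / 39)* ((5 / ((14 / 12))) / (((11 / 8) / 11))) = 7920 / 91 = 87.03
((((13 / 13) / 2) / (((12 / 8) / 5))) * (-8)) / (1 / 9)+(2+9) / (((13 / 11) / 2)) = -1318 / 13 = -101.38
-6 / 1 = -6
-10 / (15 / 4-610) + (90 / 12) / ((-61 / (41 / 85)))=-43063 / 1005890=-0.04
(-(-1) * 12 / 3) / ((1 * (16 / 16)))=4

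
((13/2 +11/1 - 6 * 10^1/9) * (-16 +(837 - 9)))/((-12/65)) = -857675/18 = -47648.61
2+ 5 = 7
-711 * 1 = -711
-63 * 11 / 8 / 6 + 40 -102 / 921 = 125019 / 4912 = 25.45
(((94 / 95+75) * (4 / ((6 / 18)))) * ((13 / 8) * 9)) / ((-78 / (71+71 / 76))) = -355196457 / 28880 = -12299.05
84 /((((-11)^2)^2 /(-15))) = -1260 /14641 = -0.09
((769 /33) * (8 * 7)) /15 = 43064 /495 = 87.00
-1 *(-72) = 72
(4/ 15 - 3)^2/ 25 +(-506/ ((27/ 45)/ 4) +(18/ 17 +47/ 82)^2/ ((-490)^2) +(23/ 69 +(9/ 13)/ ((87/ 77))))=-2723607043821084703/ 807691469130000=-3372.09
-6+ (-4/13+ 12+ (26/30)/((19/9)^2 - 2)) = 78193/12935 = 6.05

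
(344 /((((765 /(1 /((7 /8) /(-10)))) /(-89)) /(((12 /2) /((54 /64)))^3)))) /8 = 16051601408 /780759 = 20558.97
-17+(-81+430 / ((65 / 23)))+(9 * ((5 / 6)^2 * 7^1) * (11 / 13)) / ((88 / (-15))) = 1531 / 32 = 47.84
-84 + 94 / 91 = -7550 / 91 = -82.97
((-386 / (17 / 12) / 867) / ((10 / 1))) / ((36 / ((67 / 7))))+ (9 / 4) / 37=0.05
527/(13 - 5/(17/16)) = 8959/141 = 63.54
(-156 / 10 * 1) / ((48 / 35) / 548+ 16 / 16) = -74802 / 4807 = -15.56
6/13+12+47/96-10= 3683/1248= 2.95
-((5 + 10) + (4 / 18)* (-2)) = -131 / 9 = -14.56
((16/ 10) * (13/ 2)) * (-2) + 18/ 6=-89/ 5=-17.80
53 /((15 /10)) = 106 /3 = 35.33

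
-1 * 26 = -26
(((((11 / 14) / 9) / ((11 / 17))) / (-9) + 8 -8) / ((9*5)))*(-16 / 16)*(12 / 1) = 34 / 8505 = 0.00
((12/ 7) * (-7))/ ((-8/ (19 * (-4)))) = -114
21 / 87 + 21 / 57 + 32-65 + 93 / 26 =-412779 / 14326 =-28.81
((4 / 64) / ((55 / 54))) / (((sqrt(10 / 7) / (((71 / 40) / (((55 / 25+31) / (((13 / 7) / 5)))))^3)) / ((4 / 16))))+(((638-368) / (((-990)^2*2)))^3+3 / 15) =21230922609*sqrt(70) / 1767303045939200000+76531435201 / 382657176000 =0.20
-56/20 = -14/5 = -2.80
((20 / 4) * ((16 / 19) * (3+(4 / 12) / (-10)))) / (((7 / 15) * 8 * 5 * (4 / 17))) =1513 / 532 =2.84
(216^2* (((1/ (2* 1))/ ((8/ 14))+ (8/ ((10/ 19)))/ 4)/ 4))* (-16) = -4362336/ 5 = -872467.20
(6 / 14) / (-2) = -3 / 14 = -0.21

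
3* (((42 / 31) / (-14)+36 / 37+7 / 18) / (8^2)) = 26119 / 440448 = 0.06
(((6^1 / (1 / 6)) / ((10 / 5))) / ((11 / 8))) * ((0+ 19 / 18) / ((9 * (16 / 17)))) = 323 / 198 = 1.63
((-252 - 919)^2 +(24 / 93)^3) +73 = 40852815886 / 29791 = 1371314.02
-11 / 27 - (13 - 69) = 1501 / 27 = 55.59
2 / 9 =0.22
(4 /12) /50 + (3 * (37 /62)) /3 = 1403 /2325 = 0.60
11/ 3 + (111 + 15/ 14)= 4861/ 42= 115.74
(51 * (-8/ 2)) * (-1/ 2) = 102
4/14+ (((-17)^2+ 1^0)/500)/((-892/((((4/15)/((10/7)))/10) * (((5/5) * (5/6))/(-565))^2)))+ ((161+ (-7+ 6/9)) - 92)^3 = 1471605263768288731/5979722700000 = 246099.25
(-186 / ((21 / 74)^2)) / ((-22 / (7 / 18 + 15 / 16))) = 8105849 / 58212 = 139.25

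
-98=-98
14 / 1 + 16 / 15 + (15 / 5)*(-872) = -39014 / 15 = -2600.93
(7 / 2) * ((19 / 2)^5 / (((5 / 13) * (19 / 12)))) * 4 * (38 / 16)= 675975027 / 160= 4224843.92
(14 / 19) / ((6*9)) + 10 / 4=2579 / 1026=2.51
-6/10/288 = -1/480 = -0.00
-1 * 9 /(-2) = 9 /2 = 4.50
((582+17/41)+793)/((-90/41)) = -28196/45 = -626.58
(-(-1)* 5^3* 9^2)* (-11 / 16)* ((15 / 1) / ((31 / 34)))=-28400625 / 248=-114518.65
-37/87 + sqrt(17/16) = -37/87 + sqrt(17)/4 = 0.61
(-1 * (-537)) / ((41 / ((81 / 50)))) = 43497 / 2050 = 21.22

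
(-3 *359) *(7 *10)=-75390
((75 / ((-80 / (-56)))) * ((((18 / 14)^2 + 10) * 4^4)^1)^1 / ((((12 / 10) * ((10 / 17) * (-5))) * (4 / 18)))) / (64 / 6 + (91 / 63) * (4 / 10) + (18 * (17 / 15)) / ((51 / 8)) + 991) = -12580272 / 63343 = -198.61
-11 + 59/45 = -436/45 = -9.69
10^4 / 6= 5000 / 3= 1666.67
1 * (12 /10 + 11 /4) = 3.95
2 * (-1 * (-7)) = 14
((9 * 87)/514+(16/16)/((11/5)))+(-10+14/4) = -4.52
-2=-2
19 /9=2.11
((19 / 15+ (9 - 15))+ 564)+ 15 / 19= 159616 / 285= 560.06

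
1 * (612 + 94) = 706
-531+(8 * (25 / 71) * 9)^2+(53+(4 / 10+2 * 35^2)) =65914342 / 25205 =2615.13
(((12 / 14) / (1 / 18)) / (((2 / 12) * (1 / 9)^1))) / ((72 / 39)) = 3159 / 7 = 451.29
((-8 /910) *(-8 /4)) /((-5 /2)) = -16 /2275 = -0.01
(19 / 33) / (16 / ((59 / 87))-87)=-1121 / 123453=-0.01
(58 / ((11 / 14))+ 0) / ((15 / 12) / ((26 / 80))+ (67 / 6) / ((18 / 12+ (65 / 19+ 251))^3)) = 14563289089781250 / 758792192760283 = 19.19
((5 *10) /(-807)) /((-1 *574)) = 25 /231609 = 0.00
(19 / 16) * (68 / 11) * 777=250971 / 44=5703.89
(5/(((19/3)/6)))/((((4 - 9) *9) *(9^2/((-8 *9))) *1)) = 16/171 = 0.09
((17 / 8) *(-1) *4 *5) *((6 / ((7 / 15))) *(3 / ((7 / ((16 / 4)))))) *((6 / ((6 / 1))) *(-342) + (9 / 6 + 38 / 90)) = 15609570 / 49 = 318562.65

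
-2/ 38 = -1/ 19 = -0.05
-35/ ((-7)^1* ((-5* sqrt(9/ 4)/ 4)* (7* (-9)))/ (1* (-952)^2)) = 1035776/ 27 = 38362.07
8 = 8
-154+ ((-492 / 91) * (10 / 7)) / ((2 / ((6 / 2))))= -105478 / 637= -165.59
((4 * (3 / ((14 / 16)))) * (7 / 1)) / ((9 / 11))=352 / 3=117.33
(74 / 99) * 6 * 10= 1480 / 33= 44.85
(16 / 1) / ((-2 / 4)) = -32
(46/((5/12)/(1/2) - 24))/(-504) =23/5838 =0.00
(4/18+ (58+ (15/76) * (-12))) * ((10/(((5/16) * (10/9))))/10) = 76408/475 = 160.86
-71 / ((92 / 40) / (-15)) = 10650 / 23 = 463.04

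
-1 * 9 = -9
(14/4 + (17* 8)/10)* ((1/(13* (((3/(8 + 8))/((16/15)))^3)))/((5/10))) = 318767104/658125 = 484.36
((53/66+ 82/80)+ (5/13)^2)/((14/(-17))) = -1070507/446160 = -2.40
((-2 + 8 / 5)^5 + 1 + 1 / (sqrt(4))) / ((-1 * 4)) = -9311 / 25000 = -0.37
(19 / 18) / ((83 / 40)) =380 / 747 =0.51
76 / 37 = 2.05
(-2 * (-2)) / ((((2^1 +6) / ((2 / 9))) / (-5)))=-5 / 9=-0.56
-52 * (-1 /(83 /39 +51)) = 507 /518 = 0.98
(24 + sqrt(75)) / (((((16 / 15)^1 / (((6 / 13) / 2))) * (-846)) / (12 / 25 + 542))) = -20343 / 6110 - 6781 * sqrt(3) / 9776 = -4.53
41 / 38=1.08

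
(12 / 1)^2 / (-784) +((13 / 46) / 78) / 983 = -2441723 / 13294092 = -0.18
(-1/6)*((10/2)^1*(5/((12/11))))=-275/72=-3.82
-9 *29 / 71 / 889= -261 / 63119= -0.00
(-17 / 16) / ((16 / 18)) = -153 / 128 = -1.20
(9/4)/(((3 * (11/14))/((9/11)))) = 0.78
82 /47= 1.74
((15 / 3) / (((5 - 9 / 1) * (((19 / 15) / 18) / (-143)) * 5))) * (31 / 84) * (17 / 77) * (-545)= -168020775 / 7448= -22559.18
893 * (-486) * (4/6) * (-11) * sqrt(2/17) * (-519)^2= 857282325372 * sqrt(34)/17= 294045411737.96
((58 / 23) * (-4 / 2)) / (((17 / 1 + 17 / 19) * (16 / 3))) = -1653 / 31280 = -0.05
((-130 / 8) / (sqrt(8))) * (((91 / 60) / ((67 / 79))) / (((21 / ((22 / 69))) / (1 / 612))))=-146861 * sqrt(2) / 814831488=-0.00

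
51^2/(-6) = -867/2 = -433.50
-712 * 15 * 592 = -6322560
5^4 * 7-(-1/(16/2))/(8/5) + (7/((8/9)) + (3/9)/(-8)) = 841519/192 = 4382.91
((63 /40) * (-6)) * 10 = -189 /2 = -94.50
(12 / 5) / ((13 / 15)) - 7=-55 / 13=-4.23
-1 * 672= -672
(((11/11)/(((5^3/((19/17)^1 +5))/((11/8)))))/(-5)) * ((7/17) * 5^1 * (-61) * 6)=10.14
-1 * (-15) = 15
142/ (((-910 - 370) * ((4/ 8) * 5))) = -71/ 1600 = -0.04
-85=-85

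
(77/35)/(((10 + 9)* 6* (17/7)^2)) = 539/164730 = 0.00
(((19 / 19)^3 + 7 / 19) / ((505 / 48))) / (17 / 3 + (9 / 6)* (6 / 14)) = 52416 / 2542675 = 0.02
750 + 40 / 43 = 750.93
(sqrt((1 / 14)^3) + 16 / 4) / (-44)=-1 / 11 -sqrt(14) / 8624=-0.09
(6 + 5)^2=121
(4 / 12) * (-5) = -5 / 3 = -1.67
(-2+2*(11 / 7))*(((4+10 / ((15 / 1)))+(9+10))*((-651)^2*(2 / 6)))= 3820936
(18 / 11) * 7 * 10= 114.55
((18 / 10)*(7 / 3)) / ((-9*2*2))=-7 / 60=-0.12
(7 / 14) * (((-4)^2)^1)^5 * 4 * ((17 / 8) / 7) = 4456448 / 7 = 636635.43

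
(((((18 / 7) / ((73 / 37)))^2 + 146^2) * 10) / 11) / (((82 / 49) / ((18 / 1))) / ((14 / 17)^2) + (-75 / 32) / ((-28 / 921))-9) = 628435447621632 / 2212517001475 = 284.04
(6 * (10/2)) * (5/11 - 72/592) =4065/407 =9.99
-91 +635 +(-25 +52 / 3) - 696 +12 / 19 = -9065 / 57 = -159.04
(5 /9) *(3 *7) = 35 /3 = 11.67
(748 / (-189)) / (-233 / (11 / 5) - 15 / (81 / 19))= 2057 / 56875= 0.04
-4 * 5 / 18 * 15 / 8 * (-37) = 925 / 12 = 77.08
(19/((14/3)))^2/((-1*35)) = -3249/6860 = -0.47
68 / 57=1.19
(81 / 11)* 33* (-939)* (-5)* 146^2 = 24319104660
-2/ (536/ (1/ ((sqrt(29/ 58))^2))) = -1/ 134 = -0.01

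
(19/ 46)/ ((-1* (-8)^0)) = -19/ 46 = -0.41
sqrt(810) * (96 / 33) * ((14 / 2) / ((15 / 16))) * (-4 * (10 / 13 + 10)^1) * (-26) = 2408448 * sqrt(10) / 11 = 692380.12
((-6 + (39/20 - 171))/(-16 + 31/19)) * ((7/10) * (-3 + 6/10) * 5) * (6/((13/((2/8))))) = -199557/16900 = -11.81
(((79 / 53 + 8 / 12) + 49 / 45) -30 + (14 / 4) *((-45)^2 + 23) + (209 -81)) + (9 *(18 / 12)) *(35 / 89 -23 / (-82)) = 253369700807 / 34811460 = 7278.34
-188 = -188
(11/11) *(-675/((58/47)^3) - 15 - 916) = -251729797/195112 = -1290.18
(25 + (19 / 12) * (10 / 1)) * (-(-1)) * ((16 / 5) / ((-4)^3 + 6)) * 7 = -1372 / 87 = -15.77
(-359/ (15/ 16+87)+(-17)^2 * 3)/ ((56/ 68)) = 1047.83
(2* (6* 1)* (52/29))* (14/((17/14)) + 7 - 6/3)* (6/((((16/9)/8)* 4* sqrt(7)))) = 1183572* sqrt(7)/3451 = 907.40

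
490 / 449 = 1.09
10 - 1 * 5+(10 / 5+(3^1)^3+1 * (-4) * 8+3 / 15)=11 / 5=2.20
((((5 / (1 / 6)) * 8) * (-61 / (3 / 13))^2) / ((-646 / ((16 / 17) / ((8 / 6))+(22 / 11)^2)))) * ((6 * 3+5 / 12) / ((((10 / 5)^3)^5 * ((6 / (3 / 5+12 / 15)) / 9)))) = -286126295 / 1984512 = -144.18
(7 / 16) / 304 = 7 / 4864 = 0.00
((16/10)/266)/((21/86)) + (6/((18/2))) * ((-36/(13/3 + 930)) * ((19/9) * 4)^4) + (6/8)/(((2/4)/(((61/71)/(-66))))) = -130.61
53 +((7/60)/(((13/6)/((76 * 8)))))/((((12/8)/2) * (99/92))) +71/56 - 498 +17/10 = -86803657/216216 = -401.47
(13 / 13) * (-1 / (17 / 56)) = -56 / 17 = -3.29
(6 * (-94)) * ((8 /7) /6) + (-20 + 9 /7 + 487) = 2526 /7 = 360.86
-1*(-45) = 45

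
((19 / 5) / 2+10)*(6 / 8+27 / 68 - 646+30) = -7316.75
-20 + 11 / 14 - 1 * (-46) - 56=-409 / 14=-29.21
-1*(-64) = 64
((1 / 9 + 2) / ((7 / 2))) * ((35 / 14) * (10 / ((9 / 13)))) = 12350 / 567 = 21.78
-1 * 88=-88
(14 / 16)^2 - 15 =-911 / 64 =-14.23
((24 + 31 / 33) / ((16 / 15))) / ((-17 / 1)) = -4115 / 2992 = -1.38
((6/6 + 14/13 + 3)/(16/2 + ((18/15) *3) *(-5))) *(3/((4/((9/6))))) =-297/520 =-0.57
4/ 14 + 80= 80.29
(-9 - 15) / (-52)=6 / 13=0.46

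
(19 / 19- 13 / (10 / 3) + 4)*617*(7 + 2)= 61083 / 10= 6108.30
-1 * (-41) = 41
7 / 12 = 0.58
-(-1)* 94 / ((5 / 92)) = 8648 / 5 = 1729.60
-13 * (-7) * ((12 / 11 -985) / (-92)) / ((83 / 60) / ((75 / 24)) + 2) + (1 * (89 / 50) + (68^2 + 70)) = 118057134219 / 23174800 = 5094.20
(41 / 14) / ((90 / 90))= 41 / 14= 2.93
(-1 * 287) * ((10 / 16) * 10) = -7175 / 4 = -1793.75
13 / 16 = 0.81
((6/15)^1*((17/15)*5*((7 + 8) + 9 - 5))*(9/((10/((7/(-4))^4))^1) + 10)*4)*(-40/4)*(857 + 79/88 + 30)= -79429472963/2816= -28206488.98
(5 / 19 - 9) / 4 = -83 / 38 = -2.18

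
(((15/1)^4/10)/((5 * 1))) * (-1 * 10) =-10125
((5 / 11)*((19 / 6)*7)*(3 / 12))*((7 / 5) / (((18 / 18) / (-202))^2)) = 9497131 / 66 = 143895.92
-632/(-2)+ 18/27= 950/3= 316.67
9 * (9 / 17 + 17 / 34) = 315 / 34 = 9.26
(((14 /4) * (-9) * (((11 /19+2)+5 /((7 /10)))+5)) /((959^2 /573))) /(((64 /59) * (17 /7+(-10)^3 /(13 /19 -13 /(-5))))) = 11617065603 /13174271614336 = 0.00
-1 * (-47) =47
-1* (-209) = 209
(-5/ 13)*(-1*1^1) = 5/ 13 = 0.38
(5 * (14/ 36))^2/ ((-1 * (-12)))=1225/ 3888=0.32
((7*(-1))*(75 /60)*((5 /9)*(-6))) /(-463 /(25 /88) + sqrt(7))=-89127500 /4980207483-109375*sqrt(7) /9960414966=-0.02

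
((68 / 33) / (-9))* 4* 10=-2720 / 297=-9.16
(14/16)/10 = 7/80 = 0.09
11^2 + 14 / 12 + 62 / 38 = 14113 / 114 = 123.80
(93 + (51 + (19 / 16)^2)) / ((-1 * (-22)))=37225 / 5632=6.61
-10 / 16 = -5 / 8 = -0.62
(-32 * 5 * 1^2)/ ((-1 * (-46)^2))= 40/ 529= 0.08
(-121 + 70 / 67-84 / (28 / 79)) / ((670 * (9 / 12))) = -15944 / 22445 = -0.71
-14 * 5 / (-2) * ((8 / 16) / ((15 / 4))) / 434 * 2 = 2 / 93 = 0.02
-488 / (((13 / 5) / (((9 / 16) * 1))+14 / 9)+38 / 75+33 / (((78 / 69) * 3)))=-2854800 / 96029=-29.73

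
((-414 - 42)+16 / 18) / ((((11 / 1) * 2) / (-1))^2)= -1024 / 1089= -0.94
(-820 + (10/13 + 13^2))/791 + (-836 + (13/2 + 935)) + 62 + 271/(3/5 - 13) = 46165702/318773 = 144.82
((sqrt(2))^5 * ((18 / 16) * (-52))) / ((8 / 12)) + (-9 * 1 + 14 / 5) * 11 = -351 * sqrt(2) - 341 / 5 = -564.59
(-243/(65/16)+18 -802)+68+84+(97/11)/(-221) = -8409501/12155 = -691.86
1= 1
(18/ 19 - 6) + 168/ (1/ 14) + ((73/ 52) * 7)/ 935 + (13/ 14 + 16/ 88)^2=584602563253/ 248958710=2348.19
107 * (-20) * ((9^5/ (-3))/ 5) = 8424324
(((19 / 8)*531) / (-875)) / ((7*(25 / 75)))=-30267 / 49000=-0.62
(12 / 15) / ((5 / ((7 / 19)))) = 28 / 475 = 0.06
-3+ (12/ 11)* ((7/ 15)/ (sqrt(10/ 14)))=-2.40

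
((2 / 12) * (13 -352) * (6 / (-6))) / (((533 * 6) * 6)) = 113 / 38376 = 0.00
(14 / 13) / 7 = 2 / 13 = 0.15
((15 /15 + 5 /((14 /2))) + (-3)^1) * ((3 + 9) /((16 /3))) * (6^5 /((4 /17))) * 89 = -59560758 /7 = -8508679.71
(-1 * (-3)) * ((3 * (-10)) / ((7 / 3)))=-38.57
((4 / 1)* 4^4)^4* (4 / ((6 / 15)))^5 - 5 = 109951162777599995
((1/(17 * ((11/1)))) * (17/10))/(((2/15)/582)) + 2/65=56789/1430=39.71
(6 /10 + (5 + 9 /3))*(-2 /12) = -43 /30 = -1.43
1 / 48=0.02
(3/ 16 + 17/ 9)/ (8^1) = 299/ 1152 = 0.26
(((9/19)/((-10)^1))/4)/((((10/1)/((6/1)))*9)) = -3/3800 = -0.00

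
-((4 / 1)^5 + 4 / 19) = -19460 / 19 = -1024.21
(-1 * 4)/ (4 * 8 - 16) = -1/ 4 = -0.25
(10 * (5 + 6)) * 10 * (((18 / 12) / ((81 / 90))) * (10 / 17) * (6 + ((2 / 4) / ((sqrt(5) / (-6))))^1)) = 110000 / 17- 11000 * sqrt(5) / 17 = 5023.72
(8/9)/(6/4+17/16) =128/369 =0.35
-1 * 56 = -56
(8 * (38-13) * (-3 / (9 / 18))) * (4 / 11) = -4800 / 11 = -436.36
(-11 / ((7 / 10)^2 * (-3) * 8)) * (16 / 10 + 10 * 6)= 1210 / 21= 57.62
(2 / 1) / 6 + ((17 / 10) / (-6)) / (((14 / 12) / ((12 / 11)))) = 79 / 1155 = 0.07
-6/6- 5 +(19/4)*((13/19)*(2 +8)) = 53/2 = 26.50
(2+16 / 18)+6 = 80 / 9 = 8.89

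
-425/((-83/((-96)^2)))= 3916800/83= 47190.36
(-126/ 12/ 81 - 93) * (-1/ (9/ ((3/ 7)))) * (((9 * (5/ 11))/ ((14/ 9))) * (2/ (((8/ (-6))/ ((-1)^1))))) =17.49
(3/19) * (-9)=-27/19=-1.42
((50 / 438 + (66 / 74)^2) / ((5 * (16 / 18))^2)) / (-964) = -1840833 / 38535707200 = -0.00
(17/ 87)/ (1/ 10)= 170/ 87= 1.95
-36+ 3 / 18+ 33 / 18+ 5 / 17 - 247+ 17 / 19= -90379 / 323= -279.81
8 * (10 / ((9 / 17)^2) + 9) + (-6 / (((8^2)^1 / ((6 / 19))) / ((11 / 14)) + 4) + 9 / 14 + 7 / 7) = 439941809 / 1225287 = 359.05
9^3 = 729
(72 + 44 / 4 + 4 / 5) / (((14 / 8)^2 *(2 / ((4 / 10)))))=6704 / 1225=5.47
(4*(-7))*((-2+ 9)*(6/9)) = -130.67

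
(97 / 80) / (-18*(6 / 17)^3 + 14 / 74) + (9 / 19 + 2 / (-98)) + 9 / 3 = 1.44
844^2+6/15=3561682/5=712336.40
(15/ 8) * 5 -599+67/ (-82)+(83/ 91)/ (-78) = -687330697/ 1164072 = -590.45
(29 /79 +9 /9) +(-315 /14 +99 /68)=-105705 /5372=-19.68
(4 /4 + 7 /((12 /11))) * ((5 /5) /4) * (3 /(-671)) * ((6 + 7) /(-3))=1157 /32208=0.04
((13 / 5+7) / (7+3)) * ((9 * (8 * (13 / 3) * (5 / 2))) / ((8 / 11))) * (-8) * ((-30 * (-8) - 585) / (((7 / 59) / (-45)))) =-7544702880 / 7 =-1077814697.14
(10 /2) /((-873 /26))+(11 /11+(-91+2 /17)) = -1336154 /14841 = -90.03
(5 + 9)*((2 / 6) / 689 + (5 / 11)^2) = 725144 / 250107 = 2.90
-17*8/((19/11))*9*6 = -4251.79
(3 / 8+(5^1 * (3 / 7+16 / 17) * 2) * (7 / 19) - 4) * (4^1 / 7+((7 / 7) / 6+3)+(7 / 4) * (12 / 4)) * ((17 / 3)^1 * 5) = 13865575 / 38304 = 361.99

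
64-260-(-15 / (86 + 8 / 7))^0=-197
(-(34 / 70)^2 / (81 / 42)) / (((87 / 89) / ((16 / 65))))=-823072 / 26719875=-0.03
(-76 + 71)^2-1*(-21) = 46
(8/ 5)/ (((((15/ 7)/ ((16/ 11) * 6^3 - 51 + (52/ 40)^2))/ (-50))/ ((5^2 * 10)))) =-81580520/ 33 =-2472136.97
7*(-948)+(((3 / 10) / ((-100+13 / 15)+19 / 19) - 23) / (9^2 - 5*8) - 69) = -809388041 / 120704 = -6705.56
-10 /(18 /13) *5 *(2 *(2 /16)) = -325 /36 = -9.03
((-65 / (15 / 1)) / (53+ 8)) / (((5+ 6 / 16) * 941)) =-104 / 7404729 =-0.00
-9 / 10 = -0.90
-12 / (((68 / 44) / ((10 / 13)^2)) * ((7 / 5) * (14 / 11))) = -363000 / 140777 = -2.58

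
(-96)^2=9216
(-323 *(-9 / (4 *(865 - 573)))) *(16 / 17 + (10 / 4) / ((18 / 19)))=41629 / 4672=8.91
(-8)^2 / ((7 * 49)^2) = 0.00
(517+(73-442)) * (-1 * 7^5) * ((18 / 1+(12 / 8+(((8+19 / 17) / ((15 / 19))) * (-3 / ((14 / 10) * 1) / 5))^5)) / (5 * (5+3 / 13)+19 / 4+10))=541977510533874376 / 3020035839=179460622.13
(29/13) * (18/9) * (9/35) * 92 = 48024/455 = 105.55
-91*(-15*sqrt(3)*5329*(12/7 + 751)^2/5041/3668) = 28849396244955*sqrt(3)/129432716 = 386058.65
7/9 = 0.78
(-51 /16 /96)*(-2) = 17 /256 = 0.07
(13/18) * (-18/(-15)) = 13/15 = 0.87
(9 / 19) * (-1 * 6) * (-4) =216 / 19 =11.37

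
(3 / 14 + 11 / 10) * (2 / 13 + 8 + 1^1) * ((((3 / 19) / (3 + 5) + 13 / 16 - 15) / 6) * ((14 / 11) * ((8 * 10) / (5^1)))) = -23576518 / 40755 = -578.49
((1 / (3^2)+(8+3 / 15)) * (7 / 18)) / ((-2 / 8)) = -5236 / 405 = -12.93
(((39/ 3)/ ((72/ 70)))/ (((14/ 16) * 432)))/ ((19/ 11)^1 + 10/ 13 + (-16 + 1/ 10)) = -46475/ 18630324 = -0.00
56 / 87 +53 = 4667 / 87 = 53.64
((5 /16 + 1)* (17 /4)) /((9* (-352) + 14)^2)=357 /636653824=0.00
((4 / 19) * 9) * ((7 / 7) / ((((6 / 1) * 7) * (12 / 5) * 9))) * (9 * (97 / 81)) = 485 / 21546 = 0.02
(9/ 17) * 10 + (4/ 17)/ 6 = 16/ 3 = 5.33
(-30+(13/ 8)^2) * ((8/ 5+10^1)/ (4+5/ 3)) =-8961/ 160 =-56.01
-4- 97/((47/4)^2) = -10388/2209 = -4.70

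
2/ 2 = 1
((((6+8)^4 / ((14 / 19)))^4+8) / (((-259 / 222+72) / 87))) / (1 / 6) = 23140491834798095475168 / 425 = 54448216081877871706.28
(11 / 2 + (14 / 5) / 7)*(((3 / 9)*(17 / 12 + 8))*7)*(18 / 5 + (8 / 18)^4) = 2785625941 / 5904900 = 471.75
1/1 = 1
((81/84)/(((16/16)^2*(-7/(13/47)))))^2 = 123201/84860944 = 0.00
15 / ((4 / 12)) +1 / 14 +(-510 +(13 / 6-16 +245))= -233.76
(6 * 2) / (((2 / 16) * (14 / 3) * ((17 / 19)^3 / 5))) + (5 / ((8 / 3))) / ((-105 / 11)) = 39453797 / 275128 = 143.40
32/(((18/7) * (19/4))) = 448/171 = 2.62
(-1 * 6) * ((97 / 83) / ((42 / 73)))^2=-24.76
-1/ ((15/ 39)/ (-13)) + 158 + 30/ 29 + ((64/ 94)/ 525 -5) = 134410588/ 715575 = 187.84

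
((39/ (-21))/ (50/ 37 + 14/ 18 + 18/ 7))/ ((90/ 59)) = -28379/ 109570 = -0.26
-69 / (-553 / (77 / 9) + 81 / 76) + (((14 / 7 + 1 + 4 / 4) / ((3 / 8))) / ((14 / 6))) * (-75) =-42381404 / 124005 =-341.77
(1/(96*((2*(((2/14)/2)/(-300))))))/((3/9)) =-525/8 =-65.62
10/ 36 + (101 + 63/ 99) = 20179/ 198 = 101.91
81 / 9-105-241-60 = -397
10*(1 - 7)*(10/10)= -60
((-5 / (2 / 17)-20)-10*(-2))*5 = -425 / 2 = -212.50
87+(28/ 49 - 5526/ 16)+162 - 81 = -9901/ 56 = -176.80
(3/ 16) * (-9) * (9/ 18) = -27/ 32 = -0.84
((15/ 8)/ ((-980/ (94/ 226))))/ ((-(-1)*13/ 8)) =-141/ 287924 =-0.00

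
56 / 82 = 28 / 41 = 0.68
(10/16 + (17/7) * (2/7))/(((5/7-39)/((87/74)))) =-44979/1110592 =-0.04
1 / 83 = 0.01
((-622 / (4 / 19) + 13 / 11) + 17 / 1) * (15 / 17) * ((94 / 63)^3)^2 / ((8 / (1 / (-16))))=1160544218396785 / 5196397739148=223.34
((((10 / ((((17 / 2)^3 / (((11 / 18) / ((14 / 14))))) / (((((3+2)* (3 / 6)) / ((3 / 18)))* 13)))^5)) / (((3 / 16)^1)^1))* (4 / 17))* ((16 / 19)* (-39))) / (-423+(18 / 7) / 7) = 96012151626366976000000 / 357897275563696613320405761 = 0.00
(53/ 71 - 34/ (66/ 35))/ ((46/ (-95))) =1923560/ 53889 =35.69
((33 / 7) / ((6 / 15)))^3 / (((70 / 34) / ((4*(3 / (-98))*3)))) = -137459025 / 470596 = -292.10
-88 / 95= -0.93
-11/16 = -0.69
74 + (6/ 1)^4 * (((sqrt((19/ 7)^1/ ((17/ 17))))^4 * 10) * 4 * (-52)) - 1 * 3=-973137001/ 49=-19859938.80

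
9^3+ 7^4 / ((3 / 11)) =28598 / 3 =9532.67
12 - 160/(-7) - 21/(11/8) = 1508/77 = 19.58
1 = 1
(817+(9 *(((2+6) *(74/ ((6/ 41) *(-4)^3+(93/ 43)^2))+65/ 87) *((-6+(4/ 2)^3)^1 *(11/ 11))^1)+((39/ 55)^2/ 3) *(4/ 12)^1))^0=1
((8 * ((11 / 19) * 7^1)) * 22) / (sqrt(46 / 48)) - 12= -12 + 27104 * sqrt(138) / 437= 716.60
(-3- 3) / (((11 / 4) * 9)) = -8 / 33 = -0.24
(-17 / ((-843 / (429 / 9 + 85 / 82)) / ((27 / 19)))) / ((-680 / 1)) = -35943 / 17511920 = -0.00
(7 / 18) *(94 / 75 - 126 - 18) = -37471 / 675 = -55.51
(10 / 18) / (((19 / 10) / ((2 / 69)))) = 100 / 11799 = 0.01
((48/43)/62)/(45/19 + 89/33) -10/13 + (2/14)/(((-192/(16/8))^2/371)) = -48181185823/63402513408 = -0.76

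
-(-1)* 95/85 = 19/17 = 1.12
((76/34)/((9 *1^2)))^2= 1444/23409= 0.06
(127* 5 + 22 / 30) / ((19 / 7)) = 66752 / 285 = 234.22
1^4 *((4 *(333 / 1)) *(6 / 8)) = 999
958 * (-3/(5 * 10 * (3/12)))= -5748/25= -229.92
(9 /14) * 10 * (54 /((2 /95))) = 115425 /7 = 16489.29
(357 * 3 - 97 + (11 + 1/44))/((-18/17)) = -245599/264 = -930.30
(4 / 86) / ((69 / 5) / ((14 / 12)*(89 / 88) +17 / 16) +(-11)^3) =-740 / 21078299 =-0.00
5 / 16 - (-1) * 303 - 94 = 3349 / 16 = 209.31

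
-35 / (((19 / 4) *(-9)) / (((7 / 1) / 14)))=70 / 171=0.41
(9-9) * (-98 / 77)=0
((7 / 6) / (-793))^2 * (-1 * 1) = -49 / 22638564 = -0.00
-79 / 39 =-2.03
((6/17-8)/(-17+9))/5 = 13/68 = 0.19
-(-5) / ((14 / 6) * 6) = 5 / 14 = 0.36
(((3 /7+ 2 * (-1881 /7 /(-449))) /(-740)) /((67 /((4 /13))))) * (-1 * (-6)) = -2358 /38957485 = -0.00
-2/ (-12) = 1/ 6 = 0.17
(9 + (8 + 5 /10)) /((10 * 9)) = 7 /36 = 0.19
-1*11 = -11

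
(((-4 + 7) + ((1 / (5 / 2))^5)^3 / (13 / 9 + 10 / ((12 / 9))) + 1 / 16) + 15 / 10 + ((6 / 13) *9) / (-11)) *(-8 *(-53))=2493392252920901911 / 1405212402343750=1774.39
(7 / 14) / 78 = 1 / 156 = 0.01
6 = 6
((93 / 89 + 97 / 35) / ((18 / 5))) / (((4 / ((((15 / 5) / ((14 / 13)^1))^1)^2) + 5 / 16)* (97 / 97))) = 16072576 / 12552827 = 1.28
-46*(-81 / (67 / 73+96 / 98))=13327902 / 6787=1963.74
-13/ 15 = -0.87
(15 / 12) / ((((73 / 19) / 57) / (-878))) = -16282.09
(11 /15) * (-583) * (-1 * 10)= 12826 /3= 4275.33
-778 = -778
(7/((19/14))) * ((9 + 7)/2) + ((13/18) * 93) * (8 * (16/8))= 63608/57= 1115.93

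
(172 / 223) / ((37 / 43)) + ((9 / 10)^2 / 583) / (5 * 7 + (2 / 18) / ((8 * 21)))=5704961789818 / 6364190817325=0.90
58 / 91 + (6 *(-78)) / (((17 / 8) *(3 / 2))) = -146.19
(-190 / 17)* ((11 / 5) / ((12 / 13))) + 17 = -983 / 102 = -9.64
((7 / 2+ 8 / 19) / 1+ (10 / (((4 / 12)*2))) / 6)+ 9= 293 / 19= 15.42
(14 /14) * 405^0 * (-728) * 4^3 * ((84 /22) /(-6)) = 326144 /11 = 29649.45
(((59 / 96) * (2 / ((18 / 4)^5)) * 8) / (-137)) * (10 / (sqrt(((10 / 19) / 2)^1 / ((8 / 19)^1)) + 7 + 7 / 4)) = -264320 / 5897400777 + 7552 * sqrt(10) / 5897400777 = -0.00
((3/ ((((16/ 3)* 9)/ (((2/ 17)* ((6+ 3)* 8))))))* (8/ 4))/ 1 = 18/ 17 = 1.06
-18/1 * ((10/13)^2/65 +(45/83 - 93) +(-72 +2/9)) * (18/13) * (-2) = -19405570176/2370563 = -8186.06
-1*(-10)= 10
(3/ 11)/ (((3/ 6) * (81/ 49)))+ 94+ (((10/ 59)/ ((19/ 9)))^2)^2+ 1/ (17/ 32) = 767111851426010656/ 7973111197946169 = 96.21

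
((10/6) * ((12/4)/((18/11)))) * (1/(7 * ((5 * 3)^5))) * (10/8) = 11/15309000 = 0.00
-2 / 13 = -0.15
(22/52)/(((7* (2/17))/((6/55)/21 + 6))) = 9826/3185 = 3.09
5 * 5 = 25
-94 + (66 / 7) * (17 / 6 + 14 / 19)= -8025 / 133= -60.34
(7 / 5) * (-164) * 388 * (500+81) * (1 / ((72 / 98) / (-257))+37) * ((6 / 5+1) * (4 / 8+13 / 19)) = 4007092821578 / 95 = 42179924437.66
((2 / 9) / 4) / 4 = 1 / 72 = 0.01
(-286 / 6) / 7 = -143 / 21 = -6.81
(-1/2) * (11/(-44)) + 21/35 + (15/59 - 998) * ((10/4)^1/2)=-2941639/2360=-1246.46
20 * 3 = 60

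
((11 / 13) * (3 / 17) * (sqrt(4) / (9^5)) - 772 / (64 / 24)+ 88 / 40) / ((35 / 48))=-99979088152 / 253746675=-394.01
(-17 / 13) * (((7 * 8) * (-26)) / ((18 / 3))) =952 / 3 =317.33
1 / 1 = 1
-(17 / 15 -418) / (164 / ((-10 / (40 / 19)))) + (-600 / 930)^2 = -110237527 / 9456240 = -11.66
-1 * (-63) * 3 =189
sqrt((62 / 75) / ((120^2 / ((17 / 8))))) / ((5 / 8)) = sqrt(1581) / 2250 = 0.02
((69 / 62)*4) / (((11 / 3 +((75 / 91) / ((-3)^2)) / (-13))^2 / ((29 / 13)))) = 1938722877 / 2614666232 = 0.74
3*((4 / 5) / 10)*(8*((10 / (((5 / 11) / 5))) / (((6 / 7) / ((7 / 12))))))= 2156 / 15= 143.73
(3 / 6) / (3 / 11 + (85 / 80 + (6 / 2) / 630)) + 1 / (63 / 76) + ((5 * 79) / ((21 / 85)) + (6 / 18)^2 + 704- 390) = 2986752290 / 1560069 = 1914.50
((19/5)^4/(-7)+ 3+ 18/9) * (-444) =48150024/4375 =11005.72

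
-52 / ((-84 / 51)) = 221 / 7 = 31.57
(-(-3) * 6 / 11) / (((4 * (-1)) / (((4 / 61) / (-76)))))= 9 / 25498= 0.00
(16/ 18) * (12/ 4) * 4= 32/ 3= 10.67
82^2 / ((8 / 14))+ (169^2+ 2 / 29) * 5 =4482598 / 29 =154572.34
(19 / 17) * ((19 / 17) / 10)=361 / 2890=0.12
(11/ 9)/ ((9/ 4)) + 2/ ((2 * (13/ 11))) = 1463/ 1053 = 1.39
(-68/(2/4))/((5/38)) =-1033.60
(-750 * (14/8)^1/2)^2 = 6890625/16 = 430664.06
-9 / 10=-0.90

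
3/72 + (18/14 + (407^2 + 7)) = 165657.33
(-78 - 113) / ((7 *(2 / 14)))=-191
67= 67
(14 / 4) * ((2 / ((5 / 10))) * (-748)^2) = 7833056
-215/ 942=-0.23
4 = 4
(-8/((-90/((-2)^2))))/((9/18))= 32/45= 0.71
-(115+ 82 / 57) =-6637 / 57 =-116.44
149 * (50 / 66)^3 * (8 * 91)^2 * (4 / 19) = 4935476000000 / 682803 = 7228257.64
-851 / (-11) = 851 / 11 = 77.36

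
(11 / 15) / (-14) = -11 / 210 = -0.05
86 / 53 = 1.62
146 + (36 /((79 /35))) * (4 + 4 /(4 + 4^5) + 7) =6527518 /20303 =321.51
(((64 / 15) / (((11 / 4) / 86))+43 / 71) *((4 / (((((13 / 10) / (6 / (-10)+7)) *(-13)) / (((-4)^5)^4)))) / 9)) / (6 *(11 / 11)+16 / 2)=-16999259005975003136 / 9594585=-1771755527307.85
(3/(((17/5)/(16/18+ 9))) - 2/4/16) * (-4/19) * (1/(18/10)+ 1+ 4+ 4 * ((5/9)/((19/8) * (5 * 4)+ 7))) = -10.24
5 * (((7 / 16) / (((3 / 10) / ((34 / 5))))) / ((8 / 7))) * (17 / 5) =14161 / 96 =147.51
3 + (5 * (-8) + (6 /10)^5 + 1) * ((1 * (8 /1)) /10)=-439653 /15625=-28.14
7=7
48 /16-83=-80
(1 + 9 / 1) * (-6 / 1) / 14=-30 / 7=-4.29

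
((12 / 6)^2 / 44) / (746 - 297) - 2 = -9877 / 4939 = -2.00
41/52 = 0.79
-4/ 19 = -0.21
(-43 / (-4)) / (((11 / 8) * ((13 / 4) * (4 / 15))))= 9.02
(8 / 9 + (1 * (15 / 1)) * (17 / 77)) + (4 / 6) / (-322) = 9560 / 2277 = 4.20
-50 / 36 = -25 / 18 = -1.39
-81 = -81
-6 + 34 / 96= -5.65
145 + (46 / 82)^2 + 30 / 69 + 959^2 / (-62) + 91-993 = -37370439171 / 2397106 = -15589.82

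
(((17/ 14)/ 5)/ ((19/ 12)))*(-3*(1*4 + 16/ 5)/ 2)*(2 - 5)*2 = 33048/ 3325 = 9.94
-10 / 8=-5 / 4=-1.25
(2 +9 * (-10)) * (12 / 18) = -176 / 3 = -58.67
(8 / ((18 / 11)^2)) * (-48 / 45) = -3.19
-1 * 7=-7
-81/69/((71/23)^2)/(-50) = 621/252050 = 0.00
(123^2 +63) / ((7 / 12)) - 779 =176851 / 7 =25264.43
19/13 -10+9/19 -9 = -4215/247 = -17.06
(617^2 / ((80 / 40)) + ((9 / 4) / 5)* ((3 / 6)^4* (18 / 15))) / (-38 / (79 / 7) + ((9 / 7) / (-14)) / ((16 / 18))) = -589458952117 / 10747150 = -54847.93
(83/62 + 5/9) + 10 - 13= -617/558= -1.11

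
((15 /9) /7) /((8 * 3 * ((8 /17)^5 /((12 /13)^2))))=0.37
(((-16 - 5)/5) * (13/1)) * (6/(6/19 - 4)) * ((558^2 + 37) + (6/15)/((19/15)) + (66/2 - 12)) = 692291808/25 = 27691672.32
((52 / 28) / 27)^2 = 169 / 35721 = 0.00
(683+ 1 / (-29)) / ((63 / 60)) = 132040 / 203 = 650.44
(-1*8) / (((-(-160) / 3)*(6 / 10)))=-1 / 4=-0.25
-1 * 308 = -308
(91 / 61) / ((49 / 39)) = 507 / 427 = 1.19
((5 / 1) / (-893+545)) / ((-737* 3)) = 0.00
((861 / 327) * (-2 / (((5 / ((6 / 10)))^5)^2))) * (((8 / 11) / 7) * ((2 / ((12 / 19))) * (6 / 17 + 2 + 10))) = -0.00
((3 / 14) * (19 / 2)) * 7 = 57 / 4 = 14.25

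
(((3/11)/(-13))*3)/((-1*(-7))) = -9/1001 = -0.01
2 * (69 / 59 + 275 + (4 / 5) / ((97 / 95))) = 3170004 / 5723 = 553.91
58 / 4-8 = 13 / 2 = 6.50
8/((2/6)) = 24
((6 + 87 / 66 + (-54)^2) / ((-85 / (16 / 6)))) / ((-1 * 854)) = 128626 / 1197735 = 0.11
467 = 467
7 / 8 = 0.88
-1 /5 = -0.20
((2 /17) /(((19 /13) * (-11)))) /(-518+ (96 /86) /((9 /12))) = 0.00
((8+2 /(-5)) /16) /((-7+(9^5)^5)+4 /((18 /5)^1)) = 171 /258443275569066931957287520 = 0.00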